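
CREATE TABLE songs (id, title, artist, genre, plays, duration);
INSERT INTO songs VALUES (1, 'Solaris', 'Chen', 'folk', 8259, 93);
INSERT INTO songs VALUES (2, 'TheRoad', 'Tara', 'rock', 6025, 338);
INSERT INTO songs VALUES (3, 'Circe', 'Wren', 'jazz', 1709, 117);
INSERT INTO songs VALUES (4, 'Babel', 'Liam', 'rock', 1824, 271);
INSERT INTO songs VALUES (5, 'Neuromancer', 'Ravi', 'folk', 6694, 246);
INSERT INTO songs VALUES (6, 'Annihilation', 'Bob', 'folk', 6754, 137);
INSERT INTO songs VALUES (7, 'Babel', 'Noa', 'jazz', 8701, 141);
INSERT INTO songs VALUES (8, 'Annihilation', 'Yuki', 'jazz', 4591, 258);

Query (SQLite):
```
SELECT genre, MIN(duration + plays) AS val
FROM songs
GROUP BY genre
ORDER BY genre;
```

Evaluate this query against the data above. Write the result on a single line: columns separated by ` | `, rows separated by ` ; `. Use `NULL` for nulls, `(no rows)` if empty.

For each row compute duration + plays.
Group by genre; take MIN of the expression per group.
  folk: ids {1, 5, 6} → MIN(duration + plays)=6891
  jazz: ids {3, 7, 8} → MIN(duration + plays)=1826
  rock: ids {2, 4} → MIN(duration + plays)=2095

folk | 6891 ; jazz | 1826 ; rock | 2095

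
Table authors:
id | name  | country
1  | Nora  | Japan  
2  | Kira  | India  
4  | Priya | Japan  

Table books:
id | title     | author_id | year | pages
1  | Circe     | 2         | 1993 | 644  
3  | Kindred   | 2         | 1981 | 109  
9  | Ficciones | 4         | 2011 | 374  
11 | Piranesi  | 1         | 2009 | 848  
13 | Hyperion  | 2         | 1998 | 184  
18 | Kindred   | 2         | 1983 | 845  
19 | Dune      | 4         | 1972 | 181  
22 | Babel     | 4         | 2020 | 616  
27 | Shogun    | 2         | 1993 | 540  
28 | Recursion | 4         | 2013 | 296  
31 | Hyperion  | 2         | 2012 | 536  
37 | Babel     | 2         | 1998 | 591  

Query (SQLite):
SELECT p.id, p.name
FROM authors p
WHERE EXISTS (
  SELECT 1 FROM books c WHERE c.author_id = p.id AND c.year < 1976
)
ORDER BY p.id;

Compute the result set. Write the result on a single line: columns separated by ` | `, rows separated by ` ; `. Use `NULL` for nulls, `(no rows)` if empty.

For each authors row, check whether any books with matching author_id has year < 1976.
Keep rows where that is true.

4 | Priya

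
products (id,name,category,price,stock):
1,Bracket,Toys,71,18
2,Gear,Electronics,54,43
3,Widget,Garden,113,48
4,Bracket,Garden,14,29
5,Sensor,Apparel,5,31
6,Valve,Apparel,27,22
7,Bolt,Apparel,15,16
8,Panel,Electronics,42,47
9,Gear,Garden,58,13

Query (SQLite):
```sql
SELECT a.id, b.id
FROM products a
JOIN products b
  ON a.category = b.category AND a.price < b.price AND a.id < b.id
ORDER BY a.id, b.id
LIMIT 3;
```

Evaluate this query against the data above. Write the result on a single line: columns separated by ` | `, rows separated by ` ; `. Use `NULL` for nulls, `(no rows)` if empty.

Pairs (a,b) with same category, a.price < b.price, a.id < b.id.
category groups: Apparel:{5,6,7} Electronics:{2,8} Garden:{3,4,9} Toys:{1}
Ordered by (a.id, b.id); first 3.

4 | 9 ; 5 | 6 ; 5 | 7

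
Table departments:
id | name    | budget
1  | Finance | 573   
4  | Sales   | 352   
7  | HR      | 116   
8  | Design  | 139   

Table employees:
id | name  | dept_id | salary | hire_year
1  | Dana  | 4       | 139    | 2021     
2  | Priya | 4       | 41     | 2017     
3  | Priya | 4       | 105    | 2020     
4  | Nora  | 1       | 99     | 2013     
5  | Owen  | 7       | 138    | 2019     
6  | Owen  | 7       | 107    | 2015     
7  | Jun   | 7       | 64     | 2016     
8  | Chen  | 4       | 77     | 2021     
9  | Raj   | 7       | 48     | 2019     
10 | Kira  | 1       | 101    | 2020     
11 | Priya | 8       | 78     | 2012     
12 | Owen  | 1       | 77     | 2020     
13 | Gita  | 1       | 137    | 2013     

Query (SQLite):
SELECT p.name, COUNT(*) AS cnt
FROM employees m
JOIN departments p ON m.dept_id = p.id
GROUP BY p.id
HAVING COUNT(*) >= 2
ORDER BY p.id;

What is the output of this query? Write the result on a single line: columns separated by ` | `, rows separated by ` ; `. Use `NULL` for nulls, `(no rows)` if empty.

Finance | 4 ; Sales | 4 ; HR | 4

Join each employees row to its departments via dept_id.
Group joined rows by departments.id; compute COUNT(*) per group.
HAVING: keep groups with count ≥ 2.
  1: ids {4, 10, 12, 13} → COUNT(*)=4
  4: ids {1, 2, 3, 8} → COUNT(*)=4
  7: ids {5, 6, 7, 9} → COUNT(*)=4
  8: ids {11} → COUNT(*)=1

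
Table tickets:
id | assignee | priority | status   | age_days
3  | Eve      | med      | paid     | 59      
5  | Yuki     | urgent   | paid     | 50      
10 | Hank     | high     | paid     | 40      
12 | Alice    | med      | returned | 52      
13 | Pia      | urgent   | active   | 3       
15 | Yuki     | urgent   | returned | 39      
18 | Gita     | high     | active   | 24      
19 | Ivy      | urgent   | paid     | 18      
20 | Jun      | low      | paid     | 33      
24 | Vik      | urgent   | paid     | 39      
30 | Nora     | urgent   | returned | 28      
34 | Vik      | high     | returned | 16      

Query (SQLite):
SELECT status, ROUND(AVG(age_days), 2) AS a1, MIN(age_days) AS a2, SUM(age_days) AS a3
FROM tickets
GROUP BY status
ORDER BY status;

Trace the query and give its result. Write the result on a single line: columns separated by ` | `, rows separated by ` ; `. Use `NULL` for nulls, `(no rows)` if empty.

active | 13.5 | 3 | 27 ; paid | 39.83 | 18 | 239 ; returned | 33.75 | 16 | 135

Group tickets by status.
Per group compute: ROUND(AVG(age_days), 2), MIN(age_days), SUM(age_days).
  active: ids {13, 18} → ROUND(AVG(age_days), 2)=13.5, MIN(age_days)=3, SUM(age_days)=27
  paid: ids {3, 5, 10, 19, 20, 24} → ROUND(AVG(age_days), 2)=39.83, MIN(age_days)=18, SUM(age_days)=239
  returned: ids {12, 15, 30, 34} → ROUND(AVG(age_days), 2)=33.75, MIN(age_days)=16, SUM(age_days)=135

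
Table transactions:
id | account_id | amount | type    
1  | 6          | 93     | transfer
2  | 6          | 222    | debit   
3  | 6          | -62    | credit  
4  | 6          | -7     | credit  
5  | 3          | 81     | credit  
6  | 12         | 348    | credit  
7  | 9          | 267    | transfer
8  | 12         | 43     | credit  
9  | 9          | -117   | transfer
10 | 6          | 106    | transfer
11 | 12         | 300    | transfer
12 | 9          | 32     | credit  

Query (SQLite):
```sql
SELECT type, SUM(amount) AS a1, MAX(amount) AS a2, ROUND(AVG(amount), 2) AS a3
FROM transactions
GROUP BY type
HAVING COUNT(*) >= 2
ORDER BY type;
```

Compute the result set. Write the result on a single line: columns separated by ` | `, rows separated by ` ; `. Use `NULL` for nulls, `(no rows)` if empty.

Group transactions by type.
Per group compute: SUM(amount), MAX(amount), ROUND(AVG(amount), 2).
HAVING: drop groups with fewer than 2 rows.
  credit: ids {3, 4, 5, 6, 8, 12} → SUM(amount)=435, MAX(amount)=348, ROUND(AVG(amount), 2)=72.5
  debit: ids {2} → SUM(amount)=222, MAX(amount)=222, ROUND(AVG(amount), 2)=222
  transfer: ids {1, 7, 9, 10, 11} → SUM(amount)=649, MAX(amount)=300, ROUND(AVG(amount), 2)=129.8

credit | 435 | 348 | 72.5 ; transfer | 649 | 300 | 129.8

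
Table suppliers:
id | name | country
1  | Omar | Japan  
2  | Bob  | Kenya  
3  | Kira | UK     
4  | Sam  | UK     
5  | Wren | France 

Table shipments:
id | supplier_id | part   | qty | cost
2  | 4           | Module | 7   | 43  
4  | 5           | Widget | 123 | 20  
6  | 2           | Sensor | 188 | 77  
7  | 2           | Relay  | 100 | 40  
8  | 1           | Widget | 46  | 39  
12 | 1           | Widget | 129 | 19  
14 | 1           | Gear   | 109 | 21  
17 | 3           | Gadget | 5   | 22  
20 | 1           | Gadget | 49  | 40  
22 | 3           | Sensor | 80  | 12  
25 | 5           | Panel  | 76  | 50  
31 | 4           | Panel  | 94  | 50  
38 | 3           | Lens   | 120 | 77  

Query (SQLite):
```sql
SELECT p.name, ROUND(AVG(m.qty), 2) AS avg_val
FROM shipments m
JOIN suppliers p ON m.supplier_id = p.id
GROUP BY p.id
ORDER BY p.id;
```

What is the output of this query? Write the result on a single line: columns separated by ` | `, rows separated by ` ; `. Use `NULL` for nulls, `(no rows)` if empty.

Join each shipments row to its suppliers via supplier_id.
Group joined rows by suppliers.id; compute ROUND(AVG(m.qty), 2) per group.
  1: ids {8, 12, 14, 20} → ROUND(AVG(m.qty), 2)=83.25
  2: ids {6, 7} → ROUND(AVG(m.qty), 2)=144
  3: ids {17, 22, 38} → ROUND(AVG(m.qty), 2)=68.33
  4: ids {2, 31} → ROUND(AVG(m.qty), 2)=50.5
  5: ids {4, 25} → ROUND(AVG(m.qty), 2)=99.5

Omar | 83.25 ; Bob | 144 ; Kira | 68.33 ; Sam | 50.5 ; Wren | 99.5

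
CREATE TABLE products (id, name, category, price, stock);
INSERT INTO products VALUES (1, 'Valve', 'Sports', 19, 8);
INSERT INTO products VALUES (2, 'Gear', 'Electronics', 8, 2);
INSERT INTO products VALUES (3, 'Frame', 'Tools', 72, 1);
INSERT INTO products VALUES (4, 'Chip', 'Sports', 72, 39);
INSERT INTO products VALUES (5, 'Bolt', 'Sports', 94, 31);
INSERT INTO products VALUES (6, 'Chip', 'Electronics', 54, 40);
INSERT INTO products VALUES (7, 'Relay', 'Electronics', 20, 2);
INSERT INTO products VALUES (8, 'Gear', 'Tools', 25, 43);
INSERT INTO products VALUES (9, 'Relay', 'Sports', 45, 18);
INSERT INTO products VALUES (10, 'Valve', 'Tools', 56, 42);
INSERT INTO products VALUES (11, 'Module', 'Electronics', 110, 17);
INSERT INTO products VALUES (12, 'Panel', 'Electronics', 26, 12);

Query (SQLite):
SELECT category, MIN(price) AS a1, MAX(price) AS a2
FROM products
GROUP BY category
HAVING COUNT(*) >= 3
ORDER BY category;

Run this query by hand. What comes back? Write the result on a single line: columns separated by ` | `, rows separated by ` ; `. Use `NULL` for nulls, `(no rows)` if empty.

Electronics | 8 | 110 ; Sports | 19 | 94 ; Tools | 25 | 72

Group products by category.
Per group compute: MIN(price), MAX(price).
HAVING: drop groups with fewer than 3 rows.
  Electronics: ids {2, 6, 7, 11, 12} → MIN(price)=8, MAX(price)=110
  Sports: ids {1, 4, 5, 9} → MIN(price)=19, MAX(price)=94
  Tools: ids {3, 8, 10} → MIN(price)=25, MAX(price)=72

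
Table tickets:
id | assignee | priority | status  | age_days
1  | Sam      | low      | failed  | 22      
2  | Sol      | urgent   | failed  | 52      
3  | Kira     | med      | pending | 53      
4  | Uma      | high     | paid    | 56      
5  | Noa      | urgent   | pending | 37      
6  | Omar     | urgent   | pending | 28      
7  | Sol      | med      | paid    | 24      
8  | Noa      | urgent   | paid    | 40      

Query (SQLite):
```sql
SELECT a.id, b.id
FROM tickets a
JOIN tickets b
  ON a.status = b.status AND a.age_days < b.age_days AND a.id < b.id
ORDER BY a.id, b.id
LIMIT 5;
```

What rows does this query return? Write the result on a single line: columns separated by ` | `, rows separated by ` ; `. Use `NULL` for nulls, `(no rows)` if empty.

1 | 2 ; 7 | 8

Pairs (a,b) with same status, a.age_days < b.age_days, a.id < b.id.
status groups: failed:{1,2} paid:{4,7,8} pending:{3,5,6}
Ordered by (a.id, b.id); first 5.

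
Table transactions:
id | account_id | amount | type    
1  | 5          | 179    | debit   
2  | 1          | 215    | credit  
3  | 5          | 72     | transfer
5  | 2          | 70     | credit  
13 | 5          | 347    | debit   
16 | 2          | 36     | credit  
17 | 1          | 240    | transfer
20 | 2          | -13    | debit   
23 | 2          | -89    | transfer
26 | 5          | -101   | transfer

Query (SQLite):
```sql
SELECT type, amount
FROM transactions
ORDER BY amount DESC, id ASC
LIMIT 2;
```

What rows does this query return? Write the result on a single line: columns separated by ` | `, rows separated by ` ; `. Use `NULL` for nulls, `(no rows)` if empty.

debit | 347 ; transfer | 240

Sort by amount desc, tiebreak id asc: (347, id=13), (240, id=17), (215, id=2), (179, id=1), (72, id=3) …. Take first 2.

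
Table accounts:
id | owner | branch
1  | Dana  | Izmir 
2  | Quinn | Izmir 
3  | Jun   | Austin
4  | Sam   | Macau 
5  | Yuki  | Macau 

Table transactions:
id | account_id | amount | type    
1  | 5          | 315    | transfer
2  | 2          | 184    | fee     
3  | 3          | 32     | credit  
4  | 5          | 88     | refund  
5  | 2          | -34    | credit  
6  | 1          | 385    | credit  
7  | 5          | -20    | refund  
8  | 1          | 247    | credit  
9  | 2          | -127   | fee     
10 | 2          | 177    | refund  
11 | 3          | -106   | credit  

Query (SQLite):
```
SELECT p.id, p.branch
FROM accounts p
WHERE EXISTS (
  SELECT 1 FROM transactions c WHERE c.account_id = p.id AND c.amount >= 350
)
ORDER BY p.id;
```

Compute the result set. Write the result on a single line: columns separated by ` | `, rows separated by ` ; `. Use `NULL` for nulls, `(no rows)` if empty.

For each accounts row, check whether any transactions with matching account_id has amount >= 350.
Keep rows where that is true.

1 | Izmir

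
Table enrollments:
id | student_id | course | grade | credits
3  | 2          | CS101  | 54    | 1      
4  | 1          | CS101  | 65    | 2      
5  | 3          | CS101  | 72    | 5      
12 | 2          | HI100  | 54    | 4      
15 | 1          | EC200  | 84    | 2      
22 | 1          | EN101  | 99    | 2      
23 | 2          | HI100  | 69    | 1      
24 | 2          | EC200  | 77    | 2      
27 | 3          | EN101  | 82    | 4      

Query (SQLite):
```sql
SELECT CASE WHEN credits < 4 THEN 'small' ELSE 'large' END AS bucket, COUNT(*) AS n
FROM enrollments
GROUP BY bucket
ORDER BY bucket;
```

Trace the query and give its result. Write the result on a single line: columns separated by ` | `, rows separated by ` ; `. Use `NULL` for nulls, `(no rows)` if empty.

large | 3 ; small | 6

Bucket rows by credits < 4 → 'small' else 'large'; count each bucket.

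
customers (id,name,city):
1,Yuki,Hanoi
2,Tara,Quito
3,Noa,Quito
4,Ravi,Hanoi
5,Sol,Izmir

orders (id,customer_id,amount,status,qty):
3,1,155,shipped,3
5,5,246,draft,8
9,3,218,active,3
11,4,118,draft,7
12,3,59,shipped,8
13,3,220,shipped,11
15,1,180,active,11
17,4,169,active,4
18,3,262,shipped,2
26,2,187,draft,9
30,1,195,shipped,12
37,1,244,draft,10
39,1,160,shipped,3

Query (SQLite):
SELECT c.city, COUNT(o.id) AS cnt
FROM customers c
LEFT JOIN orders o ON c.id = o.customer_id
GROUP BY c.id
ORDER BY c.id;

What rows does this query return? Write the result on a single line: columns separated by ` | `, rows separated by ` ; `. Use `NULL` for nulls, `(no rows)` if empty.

Hanoi | 5 ; Quito | 1 ; Quito | 4 ; Hanoi | 2 ; Izmir | 1

LEFT JOIN keeps every customers row; unmatched ones get NULL for orders columns.
Group by customers.id and compute COUNT(o.id). COUNT(col) of an all-NULL group is 0.
  1: ids {3, 15, 30, 37, 39} → COUNT(o.id)=5
  2: ids {26} → COUNT(o.id)=1
  3: ids {9, 12, 13, 18} → COUNT(o.id)=4
  4: ids {11, 17} → COUNT(o.id)=2
  5: ids {5} → COUNT(o.id)=1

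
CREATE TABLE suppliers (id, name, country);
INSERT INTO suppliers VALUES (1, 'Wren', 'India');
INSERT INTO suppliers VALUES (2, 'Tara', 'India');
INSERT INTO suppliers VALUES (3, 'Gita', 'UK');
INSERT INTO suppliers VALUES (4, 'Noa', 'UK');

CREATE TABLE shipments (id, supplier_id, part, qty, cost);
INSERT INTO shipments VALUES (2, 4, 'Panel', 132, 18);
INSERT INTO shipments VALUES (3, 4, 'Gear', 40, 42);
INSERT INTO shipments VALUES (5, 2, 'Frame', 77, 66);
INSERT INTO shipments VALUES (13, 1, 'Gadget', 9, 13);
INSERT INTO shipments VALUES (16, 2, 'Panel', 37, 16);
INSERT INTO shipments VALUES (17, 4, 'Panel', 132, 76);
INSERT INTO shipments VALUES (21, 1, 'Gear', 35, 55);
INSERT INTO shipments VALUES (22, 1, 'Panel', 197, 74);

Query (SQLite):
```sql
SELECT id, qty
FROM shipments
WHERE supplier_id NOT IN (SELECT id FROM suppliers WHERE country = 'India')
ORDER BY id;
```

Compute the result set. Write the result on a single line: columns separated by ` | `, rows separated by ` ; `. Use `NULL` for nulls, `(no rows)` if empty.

2 | 132 ; 3 | 40 ; 17 | 132

Inner query: suppliers.id where country = 'India'.
Outer: keep shipments rows whose supplier_id is not in that set.
Inner query → {1, 2}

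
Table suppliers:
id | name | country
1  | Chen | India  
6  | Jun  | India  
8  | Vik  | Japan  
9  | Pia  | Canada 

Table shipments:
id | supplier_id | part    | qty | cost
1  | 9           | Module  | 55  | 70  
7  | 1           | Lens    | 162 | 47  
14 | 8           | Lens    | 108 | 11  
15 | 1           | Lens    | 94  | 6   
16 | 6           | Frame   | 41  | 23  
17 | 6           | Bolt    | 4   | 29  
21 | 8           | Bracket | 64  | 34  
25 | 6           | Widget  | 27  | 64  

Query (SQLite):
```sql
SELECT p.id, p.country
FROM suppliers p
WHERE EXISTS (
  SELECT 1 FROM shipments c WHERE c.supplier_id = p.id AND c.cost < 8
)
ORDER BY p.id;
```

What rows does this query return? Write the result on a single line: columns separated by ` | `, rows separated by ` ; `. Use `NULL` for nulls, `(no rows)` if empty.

For each suppliers row, check whether any shipments with matching supplier_id has cost < 8.
Keep rows where that is true.

1 | India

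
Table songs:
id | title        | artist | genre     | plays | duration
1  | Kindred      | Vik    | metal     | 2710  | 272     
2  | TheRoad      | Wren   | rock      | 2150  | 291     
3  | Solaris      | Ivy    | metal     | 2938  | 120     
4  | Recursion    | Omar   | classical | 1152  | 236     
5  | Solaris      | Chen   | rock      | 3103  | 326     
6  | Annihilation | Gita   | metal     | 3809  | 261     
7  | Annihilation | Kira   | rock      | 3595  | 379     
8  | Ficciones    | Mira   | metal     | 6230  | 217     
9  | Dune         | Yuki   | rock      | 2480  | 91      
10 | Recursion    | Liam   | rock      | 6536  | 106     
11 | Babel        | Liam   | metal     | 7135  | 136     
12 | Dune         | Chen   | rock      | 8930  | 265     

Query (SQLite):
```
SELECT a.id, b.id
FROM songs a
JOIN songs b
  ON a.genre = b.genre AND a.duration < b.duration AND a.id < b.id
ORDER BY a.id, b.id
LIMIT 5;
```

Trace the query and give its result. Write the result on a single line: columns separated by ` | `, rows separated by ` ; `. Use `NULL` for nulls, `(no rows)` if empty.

2 | 5 ; 2 | 7 ; 3 | 6 ; 3 | 8 ; 3 | 11

Pairs (a,b) with same genre, a.duration < b.duration, a.id < b.id.
genre groups: classical:{4} metal:{1,3,6,8,11} rock:{2,5,7,9,10,12}
Ordered by (a.id, b.id); first 5.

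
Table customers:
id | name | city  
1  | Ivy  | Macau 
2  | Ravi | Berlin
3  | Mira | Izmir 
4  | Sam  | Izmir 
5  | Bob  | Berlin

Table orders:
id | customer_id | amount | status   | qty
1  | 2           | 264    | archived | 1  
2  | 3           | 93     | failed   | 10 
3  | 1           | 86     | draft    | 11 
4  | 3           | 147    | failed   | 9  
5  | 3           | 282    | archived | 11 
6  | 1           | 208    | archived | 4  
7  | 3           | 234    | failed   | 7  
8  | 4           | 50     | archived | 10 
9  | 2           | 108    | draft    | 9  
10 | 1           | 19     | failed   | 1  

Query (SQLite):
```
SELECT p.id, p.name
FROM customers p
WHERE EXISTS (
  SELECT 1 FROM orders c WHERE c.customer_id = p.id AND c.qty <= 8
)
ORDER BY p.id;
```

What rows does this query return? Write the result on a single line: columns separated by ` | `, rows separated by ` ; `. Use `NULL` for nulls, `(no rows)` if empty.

1 | Ivy ; 2 | Ravi ; 3 | Mira

For each customers row, check whether any orders with matching customer_id has qty <= 8.
Keep rows where that is true.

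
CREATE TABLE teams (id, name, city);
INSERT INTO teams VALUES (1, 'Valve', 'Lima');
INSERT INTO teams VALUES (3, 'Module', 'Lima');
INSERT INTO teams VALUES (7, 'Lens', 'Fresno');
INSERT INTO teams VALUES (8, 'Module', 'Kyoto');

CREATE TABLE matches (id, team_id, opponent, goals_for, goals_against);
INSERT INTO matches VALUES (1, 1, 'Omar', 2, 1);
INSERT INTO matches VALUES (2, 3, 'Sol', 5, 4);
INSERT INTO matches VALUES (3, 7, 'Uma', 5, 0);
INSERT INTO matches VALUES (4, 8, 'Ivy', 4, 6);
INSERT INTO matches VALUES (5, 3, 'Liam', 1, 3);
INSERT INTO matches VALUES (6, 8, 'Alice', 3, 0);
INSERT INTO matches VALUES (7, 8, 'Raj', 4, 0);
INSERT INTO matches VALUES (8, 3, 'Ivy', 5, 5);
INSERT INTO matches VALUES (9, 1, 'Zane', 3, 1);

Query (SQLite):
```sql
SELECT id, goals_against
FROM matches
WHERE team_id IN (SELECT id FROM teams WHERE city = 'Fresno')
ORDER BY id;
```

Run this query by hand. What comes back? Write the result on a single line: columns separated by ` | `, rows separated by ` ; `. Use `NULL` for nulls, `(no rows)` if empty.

3 | 0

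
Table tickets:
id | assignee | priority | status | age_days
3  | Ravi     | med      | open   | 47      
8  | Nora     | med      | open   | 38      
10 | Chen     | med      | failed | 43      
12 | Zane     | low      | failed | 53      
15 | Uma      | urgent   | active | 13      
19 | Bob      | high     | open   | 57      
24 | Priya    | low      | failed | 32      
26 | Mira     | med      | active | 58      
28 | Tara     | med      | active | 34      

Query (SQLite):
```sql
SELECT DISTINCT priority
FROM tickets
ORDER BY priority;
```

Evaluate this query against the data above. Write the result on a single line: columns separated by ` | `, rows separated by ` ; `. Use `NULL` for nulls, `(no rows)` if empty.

high ; low ; med ; urgent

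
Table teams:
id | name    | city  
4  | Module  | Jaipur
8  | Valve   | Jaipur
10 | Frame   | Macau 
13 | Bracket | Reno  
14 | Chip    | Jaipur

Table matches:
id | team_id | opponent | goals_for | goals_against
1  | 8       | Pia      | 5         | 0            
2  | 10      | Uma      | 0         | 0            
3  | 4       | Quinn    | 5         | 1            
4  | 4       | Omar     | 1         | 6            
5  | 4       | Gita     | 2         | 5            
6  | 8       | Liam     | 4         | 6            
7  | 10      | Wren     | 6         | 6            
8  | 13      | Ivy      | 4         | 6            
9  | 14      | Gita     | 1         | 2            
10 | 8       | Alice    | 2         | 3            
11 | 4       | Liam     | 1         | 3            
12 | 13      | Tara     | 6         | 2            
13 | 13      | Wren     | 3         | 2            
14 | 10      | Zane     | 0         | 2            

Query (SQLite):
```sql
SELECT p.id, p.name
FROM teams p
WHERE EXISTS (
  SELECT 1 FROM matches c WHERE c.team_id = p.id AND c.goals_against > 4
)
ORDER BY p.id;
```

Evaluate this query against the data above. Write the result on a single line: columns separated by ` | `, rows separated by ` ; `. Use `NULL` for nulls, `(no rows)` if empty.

For each teams row, check whether any matches with matching team_id has goals_against > 4.
Keep rows where that is true.

4 | Module ; 8 | Valve ; 10 | Frame ; 13 | Bracket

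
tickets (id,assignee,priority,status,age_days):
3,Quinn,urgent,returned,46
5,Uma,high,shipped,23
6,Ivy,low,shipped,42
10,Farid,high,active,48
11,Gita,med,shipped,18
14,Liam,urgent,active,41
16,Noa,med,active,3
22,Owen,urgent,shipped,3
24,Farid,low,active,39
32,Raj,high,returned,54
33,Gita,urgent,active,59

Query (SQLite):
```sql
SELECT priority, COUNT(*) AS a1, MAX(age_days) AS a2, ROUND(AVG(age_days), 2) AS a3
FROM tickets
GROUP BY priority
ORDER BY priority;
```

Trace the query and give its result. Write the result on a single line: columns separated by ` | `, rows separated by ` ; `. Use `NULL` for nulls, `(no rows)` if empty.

high | 3 | 54 | 41.67 ; low | 2 | 42 | 40.5 ; med | 2 | 18 | 10.5 ; urgent | 4 | 59 | 37.25

Group tickets by priority.
Per group compute: COUNT(*), MAX(age_days), ROUND(AVG(age_days), 2).
  high: ids {5, 10, 32} → COUNT(*)=3, MAX(age_days)=54, ROUND(AVG(age_days), 2)=41.67
  low: ids {6, 24} → COUNT(*)=2, MAX(age_days)=42, ROUND(AVG(age_days), 2)=40.5
  med: ids {11, 16} → COUNT(*)=2, MAX(age_days)=18, ROUND(AVG(age_days), 2)=10.5
  urgent: ids {3, 14, 22, 33} → COUNT(*)=4, MAX(age_days)=59, ROUND(AVG(age_days), 2)=37.25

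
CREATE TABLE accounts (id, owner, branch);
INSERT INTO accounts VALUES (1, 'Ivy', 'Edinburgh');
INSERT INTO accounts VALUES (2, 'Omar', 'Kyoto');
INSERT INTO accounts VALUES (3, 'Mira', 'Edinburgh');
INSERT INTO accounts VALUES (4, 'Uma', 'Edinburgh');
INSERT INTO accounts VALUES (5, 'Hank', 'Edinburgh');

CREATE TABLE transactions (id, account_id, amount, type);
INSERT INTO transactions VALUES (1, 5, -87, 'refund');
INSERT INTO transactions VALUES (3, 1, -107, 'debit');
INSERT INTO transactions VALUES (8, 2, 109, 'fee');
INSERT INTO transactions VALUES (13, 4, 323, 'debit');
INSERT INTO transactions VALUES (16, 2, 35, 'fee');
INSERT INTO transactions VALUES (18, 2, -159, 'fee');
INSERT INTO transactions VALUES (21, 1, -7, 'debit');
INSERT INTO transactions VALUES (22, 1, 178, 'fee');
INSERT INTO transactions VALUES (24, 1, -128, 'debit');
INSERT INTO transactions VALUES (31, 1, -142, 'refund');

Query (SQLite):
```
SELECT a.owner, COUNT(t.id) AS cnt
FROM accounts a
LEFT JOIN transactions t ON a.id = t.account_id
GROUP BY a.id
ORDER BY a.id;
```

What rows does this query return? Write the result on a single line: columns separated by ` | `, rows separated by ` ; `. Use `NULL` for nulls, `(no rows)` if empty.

Ivy | 5 ; Omar | 3 ; Mira | 0 ; Uma | 1 ; Hank | 1

LEFT JOIN keeps every accounts row; unmatched ones get NULL for transactions columns.
Group by accounts.id and compute COUNT(t.id). COUNT(col) of an all-NULL group is 0.
  1: ids {3, 21, 22, 24, 31} → COUNT(t.id)=5
  2: ids {8, 16, 18} → COUNT(t.id)=3
  3: ids {—} → COUNT(t.id)=0
  4: ids {13} → COUNT(t.id)=1
  5: ids {1} → COUNT(t.id)=1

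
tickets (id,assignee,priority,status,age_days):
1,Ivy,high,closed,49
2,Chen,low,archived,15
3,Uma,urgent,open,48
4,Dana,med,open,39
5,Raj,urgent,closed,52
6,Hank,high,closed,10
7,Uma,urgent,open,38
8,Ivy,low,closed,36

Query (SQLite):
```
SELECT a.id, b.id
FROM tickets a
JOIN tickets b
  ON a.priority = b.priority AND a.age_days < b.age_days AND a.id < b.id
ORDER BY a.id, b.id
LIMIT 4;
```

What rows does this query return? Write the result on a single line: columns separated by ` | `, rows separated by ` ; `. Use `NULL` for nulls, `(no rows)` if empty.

Pairs (a,b) with same priority, a.age_days < b.age_days, a.id < b.id.
priority groups: high:{1,6} low:{2,8} med:{4} urgent:{3,5,7}
Ordered by (a.id, b.id); first 4.

2 | 8 ; 3 | 5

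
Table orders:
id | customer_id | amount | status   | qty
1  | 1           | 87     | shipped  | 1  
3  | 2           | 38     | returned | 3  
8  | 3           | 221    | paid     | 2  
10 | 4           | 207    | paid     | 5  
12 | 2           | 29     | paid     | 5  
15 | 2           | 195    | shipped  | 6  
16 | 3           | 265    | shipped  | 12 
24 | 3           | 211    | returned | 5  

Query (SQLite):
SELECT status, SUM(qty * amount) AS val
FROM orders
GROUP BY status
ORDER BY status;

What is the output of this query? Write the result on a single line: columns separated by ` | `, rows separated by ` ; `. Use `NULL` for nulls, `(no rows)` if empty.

paid | 1622 ; returned | 1169 ; shipped | 4437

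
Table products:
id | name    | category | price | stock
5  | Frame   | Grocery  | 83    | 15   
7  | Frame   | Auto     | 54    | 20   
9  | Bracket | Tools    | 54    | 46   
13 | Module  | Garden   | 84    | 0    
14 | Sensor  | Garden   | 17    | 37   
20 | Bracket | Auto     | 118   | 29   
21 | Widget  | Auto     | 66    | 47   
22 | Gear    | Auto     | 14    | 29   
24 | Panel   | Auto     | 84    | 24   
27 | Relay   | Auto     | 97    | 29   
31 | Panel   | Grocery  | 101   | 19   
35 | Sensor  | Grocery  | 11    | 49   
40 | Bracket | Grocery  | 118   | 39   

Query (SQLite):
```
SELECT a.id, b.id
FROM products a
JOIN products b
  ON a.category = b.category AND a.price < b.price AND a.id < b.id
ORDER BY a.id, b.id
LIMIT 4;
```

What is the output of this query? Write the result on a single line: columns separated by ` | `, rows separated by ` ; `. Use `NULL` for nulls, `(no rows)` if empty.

Pairs (a,b) with same category, a.price < b.price, a.id < b.id.
category groups: Auto:{7,20,21,22,24,27} Garden:{13,14} Grocery:{5,31,35,40} Tools:{9}
Ordered by (a.id, b.id); first 4.

5 | 31 ; 5 | 40 ; 7 | 20 ; 7 | 21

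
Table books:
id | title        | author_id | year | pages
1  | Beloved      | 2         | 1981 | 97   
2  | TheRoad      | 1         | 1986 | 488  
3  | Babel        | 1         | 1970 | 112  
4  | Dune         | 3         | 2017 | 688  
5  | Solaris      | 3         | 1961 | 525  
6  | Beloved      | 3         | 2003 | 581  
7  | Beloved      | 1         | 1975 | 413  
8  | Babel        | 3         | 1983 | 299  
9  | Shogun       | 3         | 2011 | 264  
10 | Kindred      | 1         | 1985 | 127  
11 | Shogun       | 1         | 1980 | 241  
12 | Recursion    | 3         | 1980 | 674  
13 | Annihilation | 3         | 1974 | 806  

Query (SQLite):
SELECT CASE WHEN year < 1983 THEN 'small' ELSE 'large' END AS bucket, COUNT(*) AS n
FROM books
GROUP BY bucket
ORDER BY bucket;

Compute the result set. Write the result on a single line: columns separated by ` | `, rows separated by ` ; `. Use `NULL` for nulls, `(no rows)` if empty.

large | 6 ; small | 7

Bucket rows by year < 1983 → 'small' else 'large'; count each bucket.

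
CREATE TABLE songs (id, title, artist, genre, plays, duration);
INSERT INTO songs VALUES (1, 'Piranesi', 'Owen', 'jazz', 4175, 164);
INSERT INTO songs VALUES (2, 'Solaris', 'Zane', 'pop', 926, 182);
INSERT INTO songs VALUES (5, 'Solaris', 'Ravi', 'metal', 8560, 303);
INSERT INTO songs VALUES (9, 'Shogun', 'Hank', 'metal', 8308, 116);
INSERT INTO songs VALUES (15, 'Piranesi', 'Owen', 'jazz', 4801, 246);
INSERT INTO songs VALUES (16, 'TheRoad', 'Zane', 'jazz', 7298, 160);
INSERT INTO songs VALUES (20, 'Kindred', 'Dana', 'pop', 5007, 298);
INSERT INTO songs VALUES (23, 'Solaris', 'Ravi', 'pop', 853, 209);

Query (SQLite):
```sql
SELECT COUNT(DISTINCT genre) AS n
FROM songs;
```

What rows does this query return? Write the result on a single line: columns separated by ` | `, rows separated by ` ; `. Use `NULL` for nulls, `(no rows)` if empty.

3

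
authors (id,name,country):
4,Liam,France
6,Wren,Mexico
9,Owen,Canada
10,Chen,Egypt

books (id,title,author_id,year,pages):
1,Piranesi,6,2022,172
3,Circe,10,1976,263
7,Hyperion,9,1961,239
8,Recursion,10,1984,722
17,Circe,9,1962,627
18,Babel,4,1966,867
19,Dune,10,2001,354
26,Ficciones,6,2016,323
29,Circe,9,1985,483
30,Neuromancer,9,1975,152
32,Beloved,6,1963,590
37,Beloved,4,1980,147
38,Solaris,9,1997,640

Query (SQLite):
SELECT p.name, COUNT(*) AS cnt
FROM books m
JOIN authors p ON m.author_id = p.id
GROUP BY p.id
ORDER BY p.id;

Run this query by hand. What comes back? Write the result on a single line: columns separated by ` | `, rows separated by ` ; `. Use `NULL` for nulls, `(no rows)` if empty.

Liam | 2 ; Wren | 3 ; Owen | 5 ; Chen | 3

Join each books row to its authors via author_id.
Group joined rows by authors.id; compute COUNT(*) per group.
  4: ids {18, 37} → COUNT(*)=2
  6: ids {1, 26, 32} → COUNT(*)=3
  9: ids {7, 17, 29, 30, 38} → COUNT(*)=5
  10: ids {3, 8, 19} → COUNT(*)=3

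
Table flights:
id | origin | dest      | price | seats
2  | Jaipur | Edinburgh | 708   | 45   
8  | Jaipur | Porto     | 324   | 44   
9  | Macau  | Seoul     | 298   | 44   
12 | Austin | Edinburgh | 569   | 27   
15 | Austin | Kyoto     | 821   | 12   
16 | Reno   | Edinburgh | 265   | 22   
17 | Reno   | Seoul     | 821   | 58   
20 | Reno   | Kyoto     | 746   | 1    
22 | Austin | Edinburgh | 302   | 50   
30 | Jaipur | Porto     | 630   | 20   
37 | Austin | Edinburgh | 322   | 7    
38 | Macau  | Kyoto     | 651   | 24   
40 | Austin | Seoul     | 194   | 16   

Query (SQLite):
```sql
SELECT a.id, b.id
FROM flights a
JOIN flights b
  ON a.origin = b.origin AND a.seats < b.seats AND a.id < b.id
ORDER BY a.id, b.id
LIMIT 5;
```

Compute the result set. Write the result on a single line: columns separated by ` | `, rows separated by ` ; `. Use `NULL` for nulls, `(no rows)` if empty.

12 | 22 ; 15 | 22 ; 15 | 40 ; 16 | 17 ; 37 | 40

Pairs (a,b) with same origin, a.seats < b.seats, a.id < b.id.
origin groups: Austin:{12,15,22,37,40} Jaipur:{2,8,30} Macau:{9,38} Reno:{16,17,20}
Ordered by (a.id, b.id); first 5.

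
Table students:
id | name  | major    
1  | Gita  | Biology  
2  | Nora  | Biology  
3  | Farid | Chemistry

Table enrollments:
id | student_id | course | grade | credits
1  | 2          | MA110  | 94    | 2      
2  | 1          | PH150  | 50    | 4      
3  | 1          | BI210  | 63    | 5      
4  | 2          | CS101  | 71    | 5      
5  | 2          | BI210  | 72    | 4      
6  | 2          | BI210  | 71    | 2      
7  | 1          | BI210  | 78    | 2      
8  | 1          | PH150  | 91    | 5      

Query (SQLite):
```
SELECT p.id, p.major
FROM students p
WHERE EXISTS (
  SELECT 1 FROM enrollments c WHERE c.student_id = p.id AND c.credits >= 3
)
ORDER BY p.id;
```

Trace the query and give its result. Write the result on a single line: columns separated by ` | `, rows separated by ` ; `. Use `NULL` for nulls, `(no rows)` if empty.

For each students row, check whether any enrollments with matching student_id has credits >= 3.
Keep rows where that is true.

1 | Biology ; 2 | Biology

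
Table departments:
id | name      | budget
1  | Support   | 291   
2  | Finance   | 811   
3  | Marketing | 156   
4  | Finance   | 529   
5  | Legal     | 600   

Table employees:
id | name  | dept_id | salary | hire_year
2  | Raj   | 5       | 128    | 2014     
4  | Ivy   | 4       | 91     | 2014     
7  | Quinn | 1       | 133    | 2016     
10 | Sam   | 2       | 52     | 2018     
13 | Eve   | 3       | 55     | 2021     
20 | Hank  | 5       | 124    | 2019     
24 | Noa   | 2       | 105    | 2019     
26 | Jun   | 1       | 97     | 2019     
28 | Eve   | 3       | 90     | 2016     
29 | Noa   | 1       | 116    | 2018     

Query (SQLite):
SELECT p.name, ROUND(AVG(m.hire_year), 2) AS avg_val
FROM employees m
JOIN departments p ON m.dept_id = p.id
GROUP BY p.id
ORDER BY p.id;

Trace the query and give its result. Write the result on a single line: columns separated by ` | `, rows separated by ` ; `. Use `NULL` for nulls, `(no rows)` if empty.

Join each employees row to its departments via dept_id.
Group joined rows by departments.id; compute ROUND(AVG(m.hire_year), 2) per group.
  1: ids {7, 26, 29} → ROUND(AVG(m.hire_year), 2)=2017.67
  2: ids {10, 24} → ROUND(AVG(m.hire_year), 2)=2018.5
  3: ids {13, 28} → ROUND(AVG(m.hire_year), 2)=2018.5
  4: ids {4} → ROUND(AVG(m.hire_year), 2)=2014
  5: ids {2, 20} → ROUND(AVG(m.hire_year), 2)=2016.5

Support | 2017.67 ; Finance | 2018.5 ; Marketing | 2018.5 ; Finance | 2014 ; Legal | 2016.5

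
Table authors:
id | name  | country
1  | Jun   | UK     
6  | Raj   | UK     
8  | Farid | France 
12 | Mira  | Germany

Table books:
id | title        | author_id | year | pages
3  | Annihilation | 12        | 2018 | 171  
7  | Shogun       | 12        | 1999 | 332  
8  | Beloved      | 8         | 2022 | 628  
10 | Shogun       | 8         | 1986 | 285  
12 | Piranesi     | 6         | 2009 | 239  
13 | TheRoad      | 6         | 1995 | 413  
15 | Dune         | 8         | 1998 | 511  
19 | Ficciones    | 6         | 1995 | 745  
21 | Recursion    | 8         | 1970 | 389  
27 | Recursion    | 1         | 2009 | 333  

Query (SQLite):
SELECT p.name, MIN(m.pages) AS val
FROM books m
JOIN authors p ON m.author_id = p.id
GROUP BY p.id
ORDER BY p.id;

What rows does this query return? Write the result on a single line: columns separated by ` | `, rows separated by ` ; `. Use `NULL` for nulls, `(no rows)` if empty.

Join each books row to its authors via author_id.
Group joined rows by authors.id; compute MIN(m.pages) per group.
  1: ids {27} → MIN(m.pages)=333
  6: ids {12, 13, 19} → MIN(m.pages)=239
  8: ids {8, 10, 15, 21} → MIN(m.pages)=285
  12: ids {3, 7} → MIN(m.pages)=171

Jun | 333 ; Raj | 239 ; Farid | 285 ; Mira | 171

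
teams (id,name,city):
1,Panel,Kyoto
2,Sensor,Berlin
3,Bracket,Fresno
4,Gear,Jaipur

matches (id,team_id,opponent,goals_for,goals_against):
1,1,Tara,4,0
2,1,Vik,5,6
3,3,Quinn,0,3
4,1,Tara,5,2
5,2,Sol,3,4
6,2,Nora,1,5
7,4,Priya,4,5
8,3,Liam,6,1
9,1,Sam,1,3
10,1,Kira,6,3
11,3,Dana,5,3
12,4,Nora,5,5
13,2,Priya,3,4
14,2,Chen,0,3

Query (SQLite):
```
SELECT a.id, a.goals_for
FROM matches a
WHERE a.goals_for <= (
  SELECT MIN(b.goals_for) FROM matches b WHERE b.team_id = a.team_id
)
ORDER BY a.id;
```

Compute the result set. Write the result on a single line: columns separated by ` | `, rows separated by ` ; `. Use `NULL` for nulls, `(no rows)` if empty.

For each matches row a, compute MIN(goals_for) over rows sharing a.team_id.
Keep row a if a.goals_for <= that per-group MIN.
  team_id=1: MIN(goals_for) = 1
  team_id=2: MIN(goals_for) = 0
  team_id=3: MIN(goals_for) = 0
  team_id=4: MIN(goals_for) = 4

3 | 0 ; 7 | 4 ; 9 | 1 ; 14 | 0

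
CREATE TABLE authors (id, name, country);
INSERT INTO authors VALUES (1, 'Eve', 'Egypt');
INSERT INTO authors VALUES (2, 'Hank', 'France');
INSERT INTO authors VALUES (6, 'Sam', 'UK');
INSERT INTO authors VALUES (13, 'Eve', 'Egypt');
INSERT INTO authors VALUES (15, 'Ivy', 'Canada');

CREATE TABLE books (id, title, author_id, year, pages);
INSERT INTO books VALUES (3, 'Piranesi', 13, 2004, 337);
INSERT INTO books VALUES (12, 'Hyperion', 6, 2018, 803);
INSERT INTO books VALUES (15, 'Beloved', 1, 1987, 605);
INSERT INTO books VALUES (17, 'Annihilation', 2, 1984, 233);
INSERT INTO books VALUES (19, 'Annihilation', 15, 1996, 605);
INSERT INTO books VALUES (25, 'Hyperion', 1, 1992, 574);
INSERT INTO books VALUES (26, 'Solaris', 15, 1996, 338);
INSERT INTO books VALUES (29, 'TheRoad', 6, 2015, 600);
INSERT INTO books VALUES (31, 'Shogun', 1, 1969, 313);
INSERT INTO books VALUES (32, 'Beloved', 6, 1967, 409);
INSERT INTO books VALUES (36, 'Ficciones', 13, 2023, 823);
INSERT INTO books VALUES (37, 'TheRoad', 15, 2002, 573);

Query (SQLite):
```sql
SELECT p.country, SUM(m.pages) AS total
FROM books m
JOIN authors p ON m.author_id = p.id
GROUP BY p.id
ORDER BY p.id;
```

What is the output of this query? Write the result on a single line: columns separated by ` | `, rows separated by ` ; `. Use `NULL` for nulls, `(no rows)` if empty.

Egypt | 1492 ; France | 233 ; UK | 1812 ; Egypt | 1160 ; Canada | 1516

Join each books row to its authors via author_id.
Group joined rows by authors.id; compute SUM(m.pages) per group.
  1: ids {15, 25, 31} → SUM(m.pages)=1492
  2: ids {17} → SUM(m.pages)=233
  6: ids {12, 29, 32} → SUM(m.pages)=1812
  13: ids {3, 36} → SUM(m.pages)=1160
  15: ids {19, 26, 37} → SUM(m.pages)=1516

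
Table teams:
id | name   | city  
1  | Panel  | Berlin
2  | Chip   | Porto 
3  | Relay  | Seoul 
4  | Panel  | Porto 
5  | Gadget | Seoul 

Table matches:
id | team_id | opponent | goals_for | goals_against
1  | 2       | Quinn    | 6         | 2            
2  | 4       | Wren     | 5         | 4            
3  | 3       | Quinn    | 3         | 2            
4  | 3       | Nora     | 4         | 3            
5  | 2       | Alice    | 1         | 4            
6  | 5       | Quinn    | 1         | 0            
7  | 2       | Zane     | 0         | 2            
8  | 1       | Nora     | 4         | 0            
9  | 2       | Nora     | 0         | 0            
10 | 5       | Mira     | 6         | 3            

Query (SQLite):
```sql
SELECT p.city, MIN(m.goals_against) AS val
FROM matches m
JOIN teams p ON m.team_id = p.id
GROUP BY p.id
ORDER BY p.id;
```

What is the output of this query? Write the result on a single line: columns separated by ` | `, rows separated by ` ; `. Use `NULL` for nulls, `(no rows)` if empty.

Berlin | 0 ; Porto | 0 ; Seoul | 2 ; Porto | 4 ; Seoul | 0

Join each matches row to its teams via team_id.
Group joined rows by teams.id; compute MIN(m.goals_against) per group.
  1: ids {8} → MIN(m.goals_against)=0
  2: ids {1, 5, 7, 9} → MIN(m.goals_against)=0
  3: ids {3, 4} → MIN(m.goals_against)=2
  4: ids {2} → MIN(m.goals_against)=4
  5: ids {6, 10} → MIN(m.goals_against)=0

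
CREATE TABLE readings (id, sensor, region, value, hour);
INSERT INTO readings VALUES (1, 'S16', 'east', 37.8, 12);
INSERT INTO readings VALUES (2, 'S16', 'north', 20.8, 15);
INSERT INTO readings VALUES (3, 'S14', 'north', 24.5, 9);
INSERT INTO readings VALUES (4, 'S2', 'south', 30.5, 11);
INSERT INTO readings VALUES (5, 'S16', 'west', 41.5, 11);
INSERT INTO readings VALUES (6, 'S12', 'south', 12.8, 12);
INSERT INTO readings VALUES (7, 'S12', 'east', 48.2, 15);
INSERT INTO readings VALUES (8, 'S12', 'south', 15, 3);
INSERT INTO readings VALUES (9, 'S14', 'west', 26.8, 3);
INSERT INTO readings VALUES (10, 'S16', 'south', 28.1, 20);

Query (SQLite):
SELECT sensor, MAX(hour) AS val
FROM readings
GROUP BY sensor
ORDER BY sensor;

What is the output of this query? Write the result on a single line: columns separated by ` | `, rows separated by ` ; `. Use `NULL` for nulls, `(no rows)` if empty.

Partition readings by sensor; compute MAX(hour) within each group.
  S12: ids {6, 7, 8} → MAX(hour)=15
  S14: ids {3, 9} → MAX(hour)=9
  S16: ids {1, 2, 5, 10} → MAX(hour)=20
  S2: ids {4} → MAX(hour)=11

S12 | 15 ; S14 | 9 ; S16 | 20 ; S2 | 11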